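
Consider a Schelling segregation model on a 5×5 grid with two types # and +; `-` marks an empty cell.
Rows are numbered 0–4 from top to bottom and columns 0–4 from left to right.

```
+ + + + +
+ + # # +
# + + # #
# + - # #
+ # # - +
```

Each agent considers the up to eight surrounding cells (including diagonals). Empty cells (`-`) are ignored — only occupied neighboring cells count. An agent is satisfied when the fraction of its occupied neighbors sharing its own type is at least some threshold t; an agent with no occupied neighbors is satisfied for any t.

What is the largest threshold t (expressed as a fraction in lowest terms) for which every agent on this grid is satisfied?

(0,0)+ 3/3
(0,1)+ 4/5
(0,2)+ 3/5
(0,3)+ 3/5
(0,4)+ 2/3
(1,0)+ 4/5
(1,1)+ 6/8
(1,2)# 2/8
(1,3)# 3/8
(1,4)+ 2/5
(2,0)# 1/5
(2,1)+ 4/7
(2,2)+ 3/7
(2,3)# 5/7
(2,4)# 4/5
(3,0)# 2/5
(3,1)+ 3/7
(3,3)# 4/6
(3,4)# 3/4
(4,0)+ 1/3
(4,1)# 2/4
(4,2)# 2/3
(4,4)+ 0/2
The smallest same-type fraction is 0/2 at (4,4), which reduces to 0/1. Any threshold above that leaves this agent unsatisfied.

0/1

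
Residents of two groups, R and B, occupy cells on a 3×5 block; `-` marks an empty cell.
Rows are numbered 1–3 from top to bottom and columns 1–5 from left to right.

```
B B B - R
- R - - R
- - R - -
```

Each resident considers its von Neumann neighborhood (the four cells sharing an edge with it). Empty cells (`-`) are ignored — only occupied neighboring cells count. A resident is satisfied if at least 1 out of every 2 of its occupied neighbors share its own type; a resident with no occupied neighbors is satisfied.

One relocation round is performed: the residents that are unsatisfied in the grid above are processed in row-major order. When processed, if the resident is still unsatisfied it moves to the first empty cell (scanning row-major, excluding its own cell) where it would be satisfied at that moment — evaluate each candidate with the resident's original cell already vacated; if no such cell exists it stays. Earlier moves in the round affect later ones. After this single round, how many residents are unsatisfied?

0

Initially unsatisfied (in order): (2,2).
  (2,2) → (1,4).
Resulting grid:
B B B R R
- - - - R
- - R - -
All satisfied now.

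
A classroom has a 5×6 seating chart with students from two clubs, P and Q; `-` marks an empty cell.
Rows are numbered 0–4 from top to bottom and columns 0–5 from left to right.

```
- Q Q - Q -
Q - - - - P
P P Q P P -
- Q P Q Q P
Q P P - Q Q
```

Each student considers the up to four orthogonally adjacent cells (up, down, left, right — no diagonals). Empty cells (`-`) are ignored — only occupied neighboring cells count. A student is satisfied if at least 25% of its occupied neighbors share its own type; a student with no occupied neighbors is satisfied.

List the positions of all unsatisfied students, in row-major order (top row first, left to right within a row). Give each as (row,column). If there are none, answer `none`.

Row 0: (0,1)Q 1/1 ok · (0,2)Q 1/1 ok · (0,4)Q 0/0 ok
Row 1: (1,0)Q 0/1 unhappy · (1,5)P 0/0 ok
Row 2: (2,0)P 1/2 ok · (2,1)P 1/3 ok · (2,2)Q 0/3 unhappy · (2,3)P 1/3 ok · (2,4)P 1/2 ok
Row 3: (3,1)Q 0/3 unhappy · (3,2)P 1/4 ok · (3,3)Q 1/3 ok · (3,4)Q 2/4 ok · (3,5)P 0/2 unhappy
Row 4: (4,0)Q 0/1 unhappy · (4,1)P 1/3 ok · (4,2)P 2/2 ok · (4,4)Q 2/2 ok · (4,5)Q 1/2 ok

(1,0), (2,2), (3,1), (3,5), (4,0)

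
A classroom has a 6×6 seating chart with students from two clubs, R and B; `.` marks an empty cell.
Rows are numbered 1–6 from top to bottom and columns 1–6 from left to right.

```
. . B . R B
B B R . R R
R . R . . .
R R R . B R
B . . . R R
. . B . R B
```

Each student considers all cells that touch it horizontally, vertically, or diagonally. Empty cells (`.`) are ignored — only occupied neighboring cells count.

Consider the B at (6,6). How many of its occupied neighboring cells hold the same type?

Occupied neighbors of (6,6): (5,5)=R, (5,6)=R, (6,5)=R.
Same type (B): 0 of 3.

0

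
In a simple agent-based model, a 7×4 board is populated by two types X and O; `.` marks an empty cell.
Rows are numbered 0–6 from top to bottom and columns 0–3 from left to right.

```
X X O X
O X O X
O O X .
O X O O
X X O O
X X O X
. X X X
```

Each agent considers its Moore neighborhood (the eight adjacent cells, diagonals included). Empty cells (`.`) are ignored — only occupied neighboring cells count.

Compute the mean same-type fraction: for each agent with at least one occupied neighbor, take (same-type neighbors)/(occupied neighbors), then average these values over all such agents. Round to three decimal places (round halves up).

Row 0: (0,0)X 2/3 · (0,1)X 2/5 · (0,2)O 1/5 · (0,3)X 1/3
Row 1: (1,0)O 2/5 · (1,1)X 3/8 · (1,2)O 2/7 · (1,3)X 2/4
Row 2: (2,0)O 3/5 · (2,1)O 5/8 · (2,2)X 3/7
Row 3: (3,0)O 2/5 · (3,1)X 3/8 · (3,2)O 4/7 · (3,3)O 3/4
Row 4: (4,0)X 4/5 · (4,1)X 4/8 · (4,2)O 4/8 · (4,3)O 4/5
Row 5: (5,0)X 4/4 · (5,1)X 5/7 · (5,2)O 2/8 · (5,3)X 2/5
Row 6: (6,1)X 3/4 · (6,2)X 4/5 · (6,3)X 2/3
Sum over 26 agents: 2/3 + 2/5 + 1/5 + 1/3 + 2/5 + 3/8 + 2/7 + 2/4 + 3/5 + 5/8 + 3/7 + 2/5 + 3/8 + 4/7 + 3/4 + 4/5 + 4/8 + 4/8 + 4/5 + 4/4 + 5/7 + 2/8 + 2/5 + 3/4 + 4/5 + 2/3 = 1691/120; mean = 1691/120 ÷ 26 = 1691/3120 = 0.541987… → 0.542.

0.542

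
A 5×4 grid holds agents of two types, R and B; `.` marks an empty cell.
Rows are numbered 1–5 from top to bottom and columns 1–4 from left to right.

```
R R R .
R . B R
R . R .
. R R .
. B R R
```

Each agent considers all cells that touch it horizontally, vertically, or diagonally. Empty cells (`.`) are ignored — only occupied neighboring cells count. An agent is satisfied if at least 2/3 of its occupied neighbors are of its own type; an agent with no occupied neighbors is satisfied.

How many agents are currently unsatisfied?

2

(1,1)R 2/2 ✓
(1,2)R 3/4 ✓
(1,3)R 2/3 ✓
(2,1)R 3/3 ✓
(2,3)B 0/4 ✗
(2,4)R 2/3 ✓
(3,1)R 2/2 ✓
(3,3)R 3/4 ✓
(4,2)R 4/5 ✓
(4,3)R 4/5 ✓
(5,2)B 0/3 ✗
(5,3)R 3/4 ✓
(5,4)R 2/2 ✓
Unsatisfied: (2,3), (5,2) — 2 in total.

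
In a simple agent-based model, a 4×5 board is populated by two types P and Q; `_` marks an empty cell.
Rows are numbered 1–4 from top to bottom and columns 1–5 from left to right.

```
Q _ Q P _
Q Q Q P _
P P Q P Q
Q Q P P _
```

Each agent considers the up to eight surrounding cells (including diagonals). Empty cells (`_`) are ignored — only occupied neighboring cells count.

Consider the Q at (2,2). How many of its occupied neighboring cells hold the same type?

5

Occupied neighbors of (2,2): (1,1)=Q, (1,3)=Q, (2,1)=Q, (2,3)=Q, (3,1)=P, (3,2)=P, (3,3)=Q.
Same type (Q): 5 of 7.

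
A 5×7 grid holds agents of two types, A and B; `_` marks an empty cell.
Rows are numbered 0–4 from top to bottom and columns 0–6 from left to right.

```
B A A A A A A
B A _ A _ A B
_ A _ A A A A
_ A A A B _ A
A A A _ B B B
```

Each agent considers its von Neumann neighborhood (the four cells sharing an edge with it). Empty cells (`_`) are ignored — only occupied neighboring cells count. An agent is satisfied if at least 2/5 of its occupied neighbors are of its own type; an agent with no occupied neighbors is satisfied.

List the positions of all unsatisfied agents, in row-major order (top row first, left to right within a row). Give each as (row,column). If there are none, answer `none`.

(1,6), (3,4)

Row 0: (0,0)B 1/2 ✓ · (0,1)A 2/3 ✓ · (0,2)A 2/2 ✓ · (0,3)A 3/3 ✓ · (0,4)A 2/2 ✓ · (0,5)A 3/3 ✓ · (0,6)A 1/2 ✓
Row 1: (1,0)B 1/2 ✓ · (1,1)A 2/3 ✓ · (1,3)A 2/2 ✓ · (1,5)A 2/3 ✓ · (1,6)B 0/3 ✗
Row 2: (2,1)A 2/2 ✓ · (2,3)A 3/3 ✓ · (2,4)A 2/3 ✓ · (2,5)A 3/3 ✓ · (2,6)A 2/3 ✓
Row 3: (3,1)A 3/3 ✓ · (3,2)A 3/3 ✓ · (3,3)A 2/3 ✓ · (3,4)B 1/3 ✗ · (3,6)A 1/2 ✓
Row 4: (4,0)A 1/1 ✓ · (4,1)A 3/3 ✓ · (4,2)A 2/2 ✓ · (4,4)B 2/2 ✓ · (4,5)B 2/2 ✓ · (4,6)B 1/2 ✓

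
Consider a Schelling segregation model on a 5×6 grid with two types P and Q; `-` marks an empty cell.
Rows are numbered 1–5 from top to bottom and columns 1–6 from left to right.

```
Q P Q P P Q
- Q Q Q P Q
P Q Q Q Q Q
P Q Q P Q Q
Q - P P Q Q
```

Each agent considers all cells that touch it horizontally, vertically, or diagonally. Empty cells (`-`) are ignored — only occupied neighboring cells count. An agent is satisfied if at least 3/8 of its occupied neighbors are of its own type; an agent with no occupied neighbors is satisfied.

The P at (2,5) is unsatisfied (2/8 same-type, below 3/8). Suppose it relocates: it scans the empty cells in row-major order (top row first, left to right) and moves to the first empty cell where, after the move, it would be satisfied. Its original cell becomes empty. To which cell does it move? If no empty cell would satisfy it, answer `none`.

Vacating (2,5). Empty cells in order:
  (2,1): 2/5 same-type → satisfied — stop here.

(2,1)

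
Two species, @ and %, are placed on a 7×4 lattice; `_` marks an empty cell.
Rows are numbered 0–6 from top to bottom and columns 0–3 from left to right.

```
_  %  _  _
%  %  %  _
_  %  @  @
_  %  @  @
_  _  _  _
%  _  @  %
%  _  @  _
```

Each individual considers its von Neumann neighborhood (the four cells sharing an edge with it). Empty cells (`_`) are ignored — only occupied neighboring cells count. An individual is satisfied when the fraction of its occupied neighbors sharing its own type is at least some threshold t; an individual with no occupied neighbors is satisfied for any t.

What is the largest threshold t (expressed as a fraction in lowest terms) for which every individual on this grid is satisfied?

0/1

Row 0: (0,1)% 1/1
Row 1: (1,0)% 1/1 · (1,1)% 4/4 · (1,2)% 1/2
Row 2: (2,1)% 2/3 · (2,2)@ 2/4 · (2,3)@ 2/2
Row 3: (3,1)% 1/2 · (3,2)@ 2/3 · (3,3)@ 2/2
Row 5: (5,0)% 1/1 · (5,2)@ 1/2 · (5,3)% 0/1
Row 6: (6,0)% 1/1 · (6,2)@ 1/1
The smallest same-type fraction is 0/1 at (5,3), which reduces to 0/1. Any threshold above that leaves this individual unsatisfied.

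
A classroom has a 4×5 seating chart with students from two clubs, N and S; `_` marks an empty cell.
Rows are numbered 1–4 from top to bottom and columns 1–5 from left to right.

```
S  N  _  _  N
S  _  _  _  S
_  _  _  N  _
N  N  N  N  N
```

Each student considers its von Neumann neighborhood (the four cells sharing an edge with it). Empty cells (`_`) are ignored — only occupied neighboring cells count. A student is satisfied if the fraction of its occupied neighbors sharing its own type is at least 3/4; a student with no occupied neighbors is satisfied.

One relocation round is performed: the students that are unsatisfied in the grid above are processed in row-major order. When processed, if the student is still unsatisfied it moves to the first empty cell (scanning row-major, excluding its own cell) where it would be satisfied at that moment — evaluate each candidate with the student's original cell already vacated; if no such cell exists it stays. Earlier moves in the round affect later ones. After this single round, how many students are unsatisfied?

Initially unsatisfied (in order): (1,1), (1,2), (1,5), (2,5).
  (1,1) → (2,3).
  (1,2): now satisfied by earlier moves; stays.
  (1,5) → (1,4).
  (2,5): now satisfied by earlier moves; stays.
Resulting grid:
_ N _ N _
S _ S _ S
_ _ _ N _
N N N N N
All satisfied now.

0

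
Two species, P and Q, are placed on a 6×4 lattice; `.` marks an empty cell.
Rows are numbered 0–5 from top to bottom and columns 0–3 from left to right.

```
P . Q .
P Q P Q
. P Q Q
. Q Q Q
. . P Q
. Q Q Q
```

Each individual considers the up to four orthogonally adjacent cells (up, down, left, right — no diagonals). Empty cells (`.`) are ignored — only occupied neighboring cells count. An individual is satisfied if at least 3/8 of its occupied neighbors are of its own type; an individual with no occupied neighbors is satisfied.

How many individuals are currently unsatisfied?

5

(0,0)P 1/1 ok
(0,2)Q 0/1 unhappy
(1,0)P 1/2 ok
(1,1)Q 0/3 unhappy
(1,2)P 0/4 unhappy
(1,3)Q 1/2 ok
(2,1)P 0/3 unhappy
(2,2)Q 2/4 ok
(2,3)Q 3/3 ok
(3,1)Q 1/2 ok
(3,2)Q 3/4 ok
(3,3)Q 3/3 ok
(4,2)P 0/3 unhappy
(4,3)Q 2/3 ok
(5,1)Q 1/1 ok
(5,2)Q 2/3 ok
(5,3)Q 2/2 ok
Unsatisfied: (0,2), (1,1), (1,2), (2,1), (4,2) — 5 in total.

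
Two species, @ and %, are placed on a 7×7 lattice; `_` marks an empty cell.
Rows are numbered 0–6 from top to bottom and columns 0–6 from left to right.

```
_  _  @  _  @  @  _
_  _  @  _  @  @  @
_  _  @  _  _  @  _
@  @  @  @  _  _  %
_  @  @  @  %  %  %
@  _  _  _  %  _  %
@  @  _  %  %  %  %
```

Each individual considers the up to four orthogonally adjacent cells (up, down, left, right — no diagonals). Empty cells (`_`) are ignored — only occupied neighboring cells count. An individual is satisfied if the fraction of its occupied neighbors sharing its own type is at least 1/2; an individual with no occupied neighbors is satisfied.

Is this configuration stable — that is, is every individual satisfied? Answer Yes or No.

Row 0: (0,2)@ 1/1 ok · (0,4)@ 2/2 ok · (0,5)@ 2/2 ok
Row 1: (1,2)@ 2/2 ok · (1,4)@ 2/2 ok · (1,5)@ 4/4 ok · (1,6)@ 1/1 ok
Row 2: (2,2)@ 2/2 ok · (2,5)@ 1/1 ok
Row 3: (3,0)@ 1/1 ok · (3,1)@ 3/3 ok · (3,2)@ 4/4 ok · (3,3)@ 2/2 ok · (3,6)% 1/1 ok
Row 4: (4,1)@ 2/2 ok · (4,2)@ 3/3 ok · (4,3)@ 2/3 ok · (4,4)% 2/3 ok · (4,5)% 2/2 ok · (4,6)% 3/3 ok
Row 5: (5,0)@ 1/1 ok · (5,4)% 2/2 ok · (5,6)% 2/2 ok
Row 6: (6,0)@ 2/2 ok · (6,1)@ 1/1 ok · (6,3)% 1/1 ok · (6,4)% 3/3 ok · (6,5)% 2/2 ok · (6,6)% 2/2 ok
All meet the threshold, so the configuration is stable.

Yes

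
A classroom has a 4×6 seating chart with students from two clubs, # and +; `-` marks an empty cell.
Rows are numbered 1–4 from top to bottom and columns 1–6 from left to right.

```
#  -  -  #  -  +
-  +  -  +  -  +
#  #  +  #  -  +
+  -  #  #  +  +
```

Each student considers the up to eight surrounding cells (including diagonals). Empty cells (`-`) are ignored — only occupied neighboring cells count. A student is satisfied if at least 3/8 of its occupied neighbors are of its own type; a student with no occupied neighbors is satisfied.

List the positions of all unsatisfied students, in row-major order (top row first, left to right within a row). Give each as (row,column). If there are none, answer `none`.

(1,1)# 0/1 ✗
(1,4)# 0/1 ✗
(1,6)+ 1/1 ✓
(2,2)+ 1/4 ✗
(2,4)+ 1/3 ✗
(2,6)+ 2/2 ✓
(3,1)# 1/3 ✗
(3,2)# 2/5 ✓
(3,3)+ 2/6 ✗
(3,4)# 2/5 ✓
(3,6)+ 3/3 ✓
(4,1)+ 0/2 ✗
(4,3)# 3/4 ✓
(4,4)# 2/4 ✓
(4,5)+ 2/4 ✓
(4,6)+ 2/2 ✓

(1,1), (1,4), (2,2), (2,4), (3,1), (3,3), (4,1)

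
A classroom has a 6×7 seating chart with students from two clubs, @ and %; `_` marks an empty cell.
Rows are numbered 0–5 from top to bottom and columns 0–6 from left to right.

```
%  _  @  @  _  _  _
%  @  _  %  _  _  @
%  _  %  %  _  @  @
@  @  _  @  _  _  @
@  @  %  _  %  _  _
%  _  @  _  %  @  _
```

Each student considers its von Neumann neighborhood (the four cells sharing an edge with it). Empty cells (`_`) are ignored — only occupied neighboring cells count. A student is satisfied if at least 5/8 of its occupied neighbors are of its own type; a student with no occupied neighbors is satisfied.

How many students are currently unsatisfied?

Row 0: (0,0)% 1/1 ✓ · (0,2)@ 1/1 ✓ · (0,3)@ 1/2 ✗
Row 1: (1,0)% 2/3 ✓ · (1,1)@ 0/1 ✗ · (1,3)% 1/2 ✗ · (1,6)@ 1/1 ✓
Row 2: (2,0)% 1/2 ✗ · (2,2)% 1/1 ✓ · (2,3)% 2/3 ✓ · (2,5)@ 1/1 ✓ · (2,6)@ 3/3 ✓
Row 3: (3,0)@ 2/3 ✓ · (3,1)@ 2/2 ✓ · (3,3)@ 0/1 ✗ · (3,6)@ 1/1 ✓
Row 4: (4,0)@ 2/3 ✓ · (4,1)@ 2/3 ✓ · (4,2)% 0/2 ✗ · (4,4)% 1/1 ✓
Row 5: (5,0)% 0/1 ✗ · (5,2)@ 0/1 ✗ · (5,4)% 1/2 ✗ · (5,5)@ 0/1 ✗
Unsatisfied: (0,3), (1,1), (1,3), (2,0), (3,3), (4,2), (5,0), (5,2), (5,4), (5,5) — 10 in total.

10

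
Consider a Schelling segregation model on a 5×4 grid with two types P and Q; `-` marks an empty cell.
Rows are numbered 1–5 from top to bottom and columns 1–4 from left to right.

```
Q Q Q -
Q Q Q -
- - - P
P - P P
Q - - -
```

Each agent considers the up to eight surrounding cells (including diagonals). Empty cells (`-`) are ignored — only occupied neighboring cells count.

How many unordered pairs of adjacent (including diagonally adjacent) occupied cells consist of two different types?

2

Scan each occupied cell's neighbors to the right and below (and the two forward diagonals) so each pair is counted once.
From row 1: 0 unlike of 9 pairs (running 0/9).
From row 2: 1 unlike of 3 pairs (running 1/12).
From row 3: 0 unlike of 2 pairs (running 1/14).
From row 4: 1 unlike of 2 pairs (running 2/16).
Total adjacent occupied pairs: 16; unlike-type pairs: 2.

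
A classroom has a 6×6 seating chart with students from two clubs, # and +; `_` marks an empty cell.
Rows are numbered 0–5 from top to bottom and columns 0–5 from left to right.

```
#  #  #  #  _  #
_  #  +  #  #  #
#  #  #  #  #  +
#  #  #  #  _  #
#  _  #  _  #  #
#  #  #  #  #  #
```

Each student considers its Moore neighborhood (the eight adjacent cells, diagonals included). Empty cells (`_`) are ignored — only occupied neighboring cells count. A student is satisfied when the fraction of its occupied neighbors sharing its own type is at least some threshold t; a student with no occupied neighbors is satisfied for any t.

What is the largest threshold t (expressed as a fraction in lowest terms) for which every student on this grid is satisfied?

0/1

(0,0)# 2/2
(0,1)# 3/4
(0,2)# 4/5
(0,3)# 3/4
(0,5)# 2/2
(1,1)# 6/7
(1,2)+ 0/8
(1,3)# 6/7
(1,4)# 6/7
(1,5)# 3/4
(2,0)# 4/4
(2,1)# 6/7
(2,2)# 7/8
(2,3)# 6/7
(2,4)# 6/7
(2,5)+ 0/4
(3,0)# 4/4
(3,1)# 7/7
(3,2)# 6/6
(3,3)# 6/6
(3,5)# 3/4
(4,0)# 4/4
(4,2)# 6/6
(4,4)# 6/6
(4,5)# 4/4
(5,0)# 2/2
(5,1)# 4/4
(5,2)# 3/3
(5,3)# 4/4
(5,4)# 4/4
(5,5)# 3/3
The smallest same-type fraction is 0/8 at (1,2), which reduces to 0/1. Any threshold above that leaves this student unsatisfied.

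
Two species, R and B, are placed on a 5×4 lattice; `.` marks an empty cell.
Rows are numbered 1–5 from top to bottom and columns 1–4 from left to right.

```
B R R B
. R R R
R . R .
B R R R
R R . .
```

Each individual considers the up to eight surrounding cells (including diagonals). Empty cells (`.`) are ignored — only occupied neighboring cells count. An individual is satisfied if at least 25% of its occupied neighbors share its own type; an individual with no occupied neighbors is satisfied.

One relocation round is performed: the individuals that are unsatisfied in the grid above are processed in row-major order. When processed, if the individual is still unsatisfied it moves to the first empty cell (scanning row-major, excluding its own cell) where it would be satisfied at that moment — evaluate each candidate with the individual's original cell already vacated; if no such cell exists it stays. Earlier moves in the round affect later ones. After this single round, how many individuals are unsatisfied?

Initially unsatisfied (in order): (1,1), (1,4), (4,1).
  (1,1): no empty cell satisfies it; stays.
  (1,4) → (2,1).
  (4,1): no empty cell satisfies it; stays.
Resulting grid:
B R R .
B R R R
R . R .
B R R R
R R . .
Unsatisfied now: (4,1).

1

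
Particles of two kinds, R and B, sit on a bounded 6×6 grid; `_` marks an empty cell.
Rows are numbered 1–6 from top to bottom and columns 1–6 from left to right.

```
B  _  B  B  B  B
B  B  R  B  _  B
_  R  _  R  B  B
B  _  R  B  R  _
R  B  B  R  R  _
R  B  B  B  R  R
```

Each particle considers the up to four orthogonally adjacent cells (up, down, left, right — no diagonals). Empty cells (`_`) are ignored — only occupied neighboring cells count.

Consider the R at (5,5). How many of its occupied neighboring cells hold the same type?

Occupied neighbors of (5,5): (4,5)=R, (6,5)=R, (5,4)=R.
Same type (R): 3 of 3.

3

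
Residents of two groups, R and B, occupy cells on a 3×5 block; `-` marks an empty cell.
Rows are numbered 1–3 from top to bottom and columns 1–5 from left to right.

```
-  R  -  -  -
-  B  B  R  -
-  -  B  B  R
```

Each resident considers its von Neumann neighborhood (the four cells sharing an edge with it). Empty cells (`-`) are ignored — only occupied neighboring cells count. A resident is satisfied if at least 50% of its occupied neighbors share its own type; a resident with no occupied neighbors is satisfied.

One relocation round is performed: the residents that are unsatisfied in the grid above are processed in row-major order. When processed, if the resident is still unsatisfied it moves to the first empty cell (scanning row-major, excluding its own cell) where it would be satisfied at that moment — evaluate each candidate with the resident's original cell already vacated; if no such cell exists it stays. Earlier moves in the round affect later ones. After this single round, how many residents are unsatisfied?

Initially unsatisfied (in order): (1,2), (2,4), (3,4), (3,5).
  (1,2) → (1,1).
  (2,4) → (1,2).
  (3,4): now satisfied by earlier moves; stays.
  (3,5) → (1,3).
Resulting grid:
R R R - -
- B B - -
- - B B -
All satisfied now.

0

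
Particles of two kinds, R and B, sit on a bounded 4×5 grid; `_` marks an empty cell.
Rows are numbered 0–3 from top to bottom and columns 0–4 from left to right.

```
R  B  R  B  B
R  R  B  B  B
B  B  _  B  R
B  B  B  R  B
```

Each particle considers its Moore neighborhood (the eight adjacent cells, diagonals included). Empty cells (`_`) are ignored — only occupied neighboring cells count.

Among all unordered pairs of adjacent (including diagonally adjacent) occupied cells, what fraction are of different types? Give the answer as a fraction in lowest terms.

Scan each occupied cell's neighbors to the right and below (and the two forward diagonals) so each pair is counted once.
From row 0: 7 unlike of 17 pairs (running 7/17).
From row 1: 7 unlike of 14 pairs (running 14/31).
From row 2: 3 unlike of 12 pairs (running 17/43).
From row 3: 2 unlike of 4 pairs (running 19/47).
Total adjacent occupied pairs: 47; unlike-type pairs: 19.
19/47 is already in lowest terms.

19/47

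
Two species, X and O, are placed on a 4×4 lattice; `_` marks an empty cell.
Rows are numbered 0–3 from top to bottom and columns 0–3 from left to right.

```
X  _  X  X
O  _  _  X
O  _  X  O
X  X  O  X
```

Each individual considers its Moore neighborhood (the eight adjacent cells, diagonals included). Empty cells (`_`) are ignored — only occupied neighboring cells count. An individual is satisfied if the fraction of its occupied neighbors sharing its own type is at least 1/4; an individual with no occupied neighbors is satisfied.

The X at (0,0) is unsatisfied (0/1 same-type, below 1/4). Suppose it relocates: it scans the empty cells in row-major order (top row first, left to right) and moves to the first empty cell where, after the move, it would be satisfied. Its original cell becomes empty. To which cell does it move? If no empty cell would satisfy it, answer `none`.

(0,1)

Vacating (0,0). Empty cells in order:
  (0,1): 1/2 same-type → satisfied — stop here.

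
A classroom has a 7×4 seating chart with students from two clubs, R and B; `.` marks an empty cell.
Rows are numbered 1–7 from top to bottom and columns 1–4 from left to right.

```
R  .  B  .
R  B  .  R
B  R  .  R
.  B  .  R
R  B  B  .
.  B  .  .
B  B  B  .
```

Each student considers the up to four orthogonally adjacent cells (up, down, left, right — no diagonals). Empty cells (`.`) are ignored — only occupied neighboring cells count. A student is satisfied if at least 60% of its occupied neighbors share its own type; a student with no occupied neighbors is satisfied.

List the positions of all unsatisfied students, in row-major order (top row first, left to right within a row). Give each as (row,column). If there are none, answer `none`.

(2,1), (2,2), (3,1), (3,2), (4,2), (5,1)

(1,1)R 1/1 ok
(1,3)B 0/0 ok
(2,1)R 1/3 unhappy
(2,2)B 0/2 unhappy
(2,4)R 1/1 ok
(3,1)B 0/2 unhappy
(3,2)R 0/3 unhappy
(3,4)R 2/2 ok
(4,2)B 1/2 unhappy
(4,4)R 1/1 ok
(5,1)R 0/1 unhappy
(5,2)B 3/4 ok
(5,3)B 1/1 ok
(6,2)B 2/2 ok
(7,1)B 1/1 ok
(7,2)B 3/3 ok
(7,3)B 1/1 ok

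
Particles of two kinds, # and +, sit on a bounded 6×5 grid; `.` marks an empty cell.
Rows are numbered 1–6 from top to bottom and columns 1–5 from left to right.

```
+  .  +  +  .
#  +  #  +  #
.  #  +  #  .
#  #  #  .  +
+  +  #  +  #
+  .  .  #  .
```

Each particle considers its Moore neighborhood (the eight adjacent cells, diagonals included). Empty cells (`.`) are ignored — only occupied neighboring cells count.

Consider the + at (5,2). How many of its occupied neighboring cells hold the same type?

2

Occupied neighbors of (5,2): (4,1)=#, (4,2)=#, (4,3)=#, (5,1)=+, (5,3)=#, (6,1)=+.
Same type (+): 2 of 6.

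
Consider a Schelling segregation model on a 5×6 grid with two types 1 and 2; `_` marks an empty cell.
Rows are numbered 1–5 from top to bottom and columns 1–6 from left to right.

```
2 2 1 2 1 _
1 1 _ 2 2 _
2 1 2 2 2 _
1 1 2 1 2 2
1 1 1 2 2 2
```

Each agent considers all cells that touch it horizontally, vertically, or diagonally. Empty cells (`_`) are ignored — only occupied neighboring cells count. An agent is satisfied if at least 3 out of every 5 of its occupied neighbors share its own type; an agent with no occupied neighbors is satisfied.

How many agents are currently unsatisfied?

(1,1)2 1/3 ✗
(1,2)2 1/4 ✗
(1,3)1 1/4 ✗
(1,4)2 2/4 ✗
(1,5)1 0/3 ✗
(2,1)1 2/5 ✗
(2,2)1 3/7 ✗
(2,4)2 5/7 ✓
(2,5)2 4/5 ✓
(3,1)2 0/5 ✗
(3,2)1 4/7 ✗
(3,3)2 3/7 ✗
(3,4)2 6/7 ✓
(3,5)2 5/6 ✓
(4,1)1 4/5 ✓
(4,2)1 5/8 ✓
(4,3)2 3/8 ✗
(4,4)1 1/8 ✗
(4,5)2 6/7 ✓
(4,6)2 4/4 ✓
(5,1)1 3/3 ✓
(5,2)1 4/5 ✓
(5,3)1 3/5 ✓
(5,4)2 3/5 ✓
(5,5)2 4/5 ✓
(5,6)2 3/3 ✓
Unsatisfied: (1,1), (1,2), (1,3), (1,4), (1,5), (2,1), (2,2), (3,1), (3,2), (3,3), (4,3), (4,4) — 12 in total.

12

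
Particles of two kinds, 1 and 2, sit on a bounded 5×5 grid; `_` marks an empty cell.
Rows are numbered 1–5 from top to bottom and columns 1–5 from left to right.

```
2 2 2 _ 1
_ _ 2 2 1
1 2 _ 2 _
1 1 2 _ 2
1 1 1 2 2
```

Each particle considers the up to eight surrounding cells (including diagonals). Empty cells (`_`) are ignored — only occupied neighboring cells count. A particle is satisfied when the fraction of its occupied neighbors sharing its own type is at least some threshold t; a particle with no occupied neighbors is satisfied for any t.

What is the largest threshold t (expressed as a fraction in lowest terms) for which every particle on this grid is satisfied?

1/3

(1,1)2 1/1
(1,2)2 3/3
(1,3)2 3/3
(1,5)1 1/2
(2,3)2 5/5
(2,4)2 3/5
(2,5)1 1/3
(3,1)1 2/3
(3,2)2 2/5
(3,4)2 4/5
(4,1)1 4/5
(4,2)1 5/7
(4,3)2 3/6
(4,5)2 3/3
(5,1)1 3/3
(5,2)1 4/5
(5,3)1 2/4
(5,4)2 3/4
(5,5)2 2/2
The smallest same-type fraction is 1/3 at (2,5), which reduces to 1/3. Any threshold above that leaves this particle unsatisfied.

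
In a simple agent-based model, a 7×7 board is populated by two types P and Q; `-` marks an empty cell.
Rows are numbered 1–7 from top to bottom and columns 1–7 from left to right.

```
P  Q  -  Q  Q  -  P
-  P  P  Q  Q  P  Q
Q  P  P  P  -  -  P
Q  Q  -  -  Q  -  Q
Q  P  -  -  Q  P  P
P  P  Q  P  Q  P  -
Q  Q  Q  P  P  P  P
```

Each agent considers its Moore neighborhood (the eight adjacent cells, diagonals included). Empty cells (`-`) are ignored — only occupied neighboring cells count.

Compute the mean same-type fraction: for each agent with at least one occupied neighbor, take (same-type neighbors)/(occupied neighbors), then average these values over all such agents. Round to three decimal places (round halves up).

0.466

Row 1: (1,1)P 1/2 · (1,2)Q 0/3 · (1,4)Q 3/4 · (1,5)Q 3/4 · (1,7)P 1/2
Row 2: (2,2)P 4/6 · (2,3)P 4/7 · (2,4)Q 3/6 · (2,5)Q 3/5 · (2,6)P 2/5 · (2,7)Q 0/3
Row 3: (3,1)Q 2/4 · (3,2)P 3/6 · (3,3)P 4/6 · (3,4)P 2/5 · (3,7)P 1/3
Row 4: (4,1)Q 3/5 · (4,2)Q 3/6 · (4,5)Q 1/3 · (4,7)Q 0/3
Row 5: (5,1)Q 2/5 · (5,2)P 2/6 · (5,5)Q 2/5 · (5,6)P 2/6 · (5,7)P 2/3
Row 6: (6,1)P 2/5 · (6,2)P 2/7 · (6,3)Q 2/6 · (6,4)P 2/6 · (6,5)Q 1/7 · (6,6)P 5/7
Row 7: (7,1)Q 1/3 · (7,2)Q 3/5 · (7,3)Q 2/5 · (7,4)P 2/5 · (7,5)P 4/5 · (7,6)P 3/4 · (7,7)P 2/2
Sum over 38 agents: 1/2 + 0/3 + 3/4 + 3/4 + 1/2 + 4/6 + 4/7 + 3/6 + 3/5 + 2/5 + 0/3 + 2/4 + 3/6 + 4/6 + 2/5 + 1/3 + 3/5 + 3/6 + 1/3 + 0/3 + 2/5 + 2/6 + 2/5 + 2/6 + 2/3 + 2/5 + 2/7 + 2/6 + 2/6 + 1/7 + 5/7 + 1/3 + 3/5 + 2/5 + 2/5 + 4/5 + 3/4 + 2/2 = 7433/420; mean = 7433/420 ÷ 38 = 7433/15960 = 0.465726… → 0.466.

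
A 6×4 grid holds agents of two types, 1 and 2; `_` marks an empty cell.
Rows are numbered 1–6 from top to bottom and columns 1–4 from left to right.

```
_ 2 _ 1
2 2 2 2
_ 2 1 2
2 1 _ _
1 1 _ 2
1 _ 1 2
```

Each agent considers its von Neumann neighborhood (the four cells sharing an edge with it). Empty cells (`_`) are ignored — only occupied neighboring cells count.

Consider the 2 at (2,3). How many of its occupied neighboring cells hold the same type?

Occupied neighbors of (2,3): (3,3)=1, (2,2)=2, (2,4)=2.
Same type (2): 2 of 3.

2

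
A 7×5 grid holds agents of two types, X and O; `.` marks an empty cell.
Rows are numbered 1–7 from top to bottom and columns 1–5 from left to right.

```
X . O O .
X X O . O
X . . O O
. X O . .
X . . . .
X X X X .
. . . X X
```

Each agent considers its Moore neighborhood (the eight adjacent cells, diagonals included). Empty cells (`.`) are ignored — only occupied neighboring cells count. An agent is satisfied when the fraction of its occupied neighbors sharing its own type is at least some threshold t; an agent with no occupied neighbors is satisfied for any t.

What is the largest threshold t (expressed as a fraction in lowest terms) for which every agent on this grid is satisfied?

1/2

Row 1: (1,1)X 2/2 · (1,3)O 2/3 · (1,4)O 3/3
Row 2: (2,1)X 3/3 · (2,2)X 3/5 · (2,3)O 3/4 · (2,5)O 3/3
Row 3: (3,1)X 3/3 · (3,4)O 4/4 · (3,5)O 2/2
Row 4: (4,2)X 2/3 · (4,3)O 1/2
Row 5: (5,1)X 3/3
Row 6: (6,1)X 2/2 · (6,2)X 3/3 · (6,3)X 3/3 · (6,4)X 3/3
Row 7: (7,4)X 3/3 · (7,5)X 2/2
The smallest same-type fraction is 1/2 at (4,3), which reduces to 1/2. Any threshold above that leaves this agent unsatisfied.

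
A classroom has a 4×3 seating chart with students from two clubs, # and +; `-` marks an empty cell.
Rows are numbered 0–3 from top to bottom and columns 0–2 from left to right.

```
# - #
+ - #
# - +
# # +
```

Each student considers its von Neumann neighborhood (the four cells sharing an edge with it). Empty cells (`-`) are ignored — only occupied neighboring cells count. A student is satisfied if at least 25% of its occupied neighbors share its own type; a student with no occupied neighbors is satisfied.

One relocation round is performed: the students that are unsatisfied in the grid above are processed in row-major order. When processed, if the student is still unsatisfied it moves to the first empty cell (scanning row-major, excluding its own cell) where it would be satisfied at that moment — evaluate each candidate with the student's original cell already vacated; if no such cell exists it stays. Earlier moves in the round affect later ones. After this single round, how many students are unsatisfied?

Initially unsatisfied (in order): (0,0), (1,0).
  (0,0) → (0,1).
  (1,0) → (2,1).
Resulting grid:
- # #
- - #
# + +
# # +
All satisfied now.

0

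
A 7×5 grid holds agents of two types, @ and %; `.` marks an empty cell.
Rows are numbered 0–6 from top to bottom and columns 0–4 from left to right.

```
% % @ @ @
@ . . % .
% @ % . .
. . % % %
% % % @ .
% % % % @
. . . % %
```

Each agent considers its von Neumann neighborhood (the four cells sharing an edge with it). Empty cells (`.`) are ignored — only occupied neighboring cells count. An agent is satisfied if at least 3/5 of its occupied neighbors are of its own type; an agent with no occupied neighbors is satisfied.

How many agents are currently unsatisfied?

12

(0,0)% 1/2 unhappy
(0,1)% 1/2 unhappy
(0,2)@ 1/2 unhappy
(0,3)@ 2/3 ok
(0,4)@ 1/1 ok
(1,0)@ 0/2 unhappy
(1,3)% 0/1 unhappy
(2,0)% 0/2 unhappy
(2,1)@ 0/2 unhappy
(2,2)% 1/2 unhappy
(3,2)% 3/3 ok
(3,3)% 2/3 ok
(3,4)% 1/1 ok
(4,0)% 2/2 ok
(4,1)% 3/3 ok
(4,2)% 3/4 ok
(4,3)@ 0/3 unhappy
(5,0)% 2/2 ok
(5,1)% 3/3 ok
(5,2)% 3/3 ok
(5,3)% 2/4 unhappy
(5,4)@ 0/2 unhappy
(6,3)% 2/2 ok
(6,4)% 1/2 unhappy
Unsatisfied: (0,0), (0,1), (0,2), (1,0), (1,3), (2,0), (2,1), (2,2), (4,3), (5,3), (5,4), (6,4) — 12 in total.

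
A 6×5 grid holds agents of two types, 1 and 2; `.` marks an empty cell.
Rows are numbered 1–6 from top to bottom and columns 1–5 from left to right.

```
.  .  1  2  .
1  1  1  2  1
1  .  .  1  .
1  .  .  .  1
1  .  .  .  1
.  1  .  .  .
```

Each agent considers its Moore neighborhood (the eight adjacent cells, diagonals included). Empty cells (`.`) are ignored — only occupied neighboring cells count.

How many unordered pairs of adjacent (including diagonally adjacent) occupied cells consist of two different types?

7

Scan each occupied cell's neighbors to the right and below (and the two forward diagonals) so each pair is counted once.
Row 1: 1(1,3)–2(1,4)≠ 1(1,3)–1(2,3)= 1(1,3)–2(2,4)≠ 1(1,3)–1(2,2)= 2(1,4)–2(2,4)= 2(1,4)–1(2,5)≠ 2(1,4)–1(2,3)≠  → 4/7 unlike.
Row 2: 1(2,1)–1(2,2)= 1(2,1)–1(3,1)= 1(2,2)–1(2,3)= 1(2,2)–1(3,1)= 1(2,3)–2(2,4)≠ 1(2,3)–1(3,4)= 2(2,4)–1(2,5)≠ 2(2,4)–1(3,4)≠ 1(2,5)–1(3,4)=  → 3/9 unlike.
Row 3: 1(3,1)–1(4,1)= 1(3,4)–1(4,5)=  → 0/2 unlike.
Row 4: 1(4,1)–1(5,1)= 1(4,5)–1(5,5)=  → 0/2 unlike.
Row 5: 1(5,1)–1(6,2)=  → 0/1 unlike.
Total adjacent occupied pairs: 21; unlike-type pairs: 7.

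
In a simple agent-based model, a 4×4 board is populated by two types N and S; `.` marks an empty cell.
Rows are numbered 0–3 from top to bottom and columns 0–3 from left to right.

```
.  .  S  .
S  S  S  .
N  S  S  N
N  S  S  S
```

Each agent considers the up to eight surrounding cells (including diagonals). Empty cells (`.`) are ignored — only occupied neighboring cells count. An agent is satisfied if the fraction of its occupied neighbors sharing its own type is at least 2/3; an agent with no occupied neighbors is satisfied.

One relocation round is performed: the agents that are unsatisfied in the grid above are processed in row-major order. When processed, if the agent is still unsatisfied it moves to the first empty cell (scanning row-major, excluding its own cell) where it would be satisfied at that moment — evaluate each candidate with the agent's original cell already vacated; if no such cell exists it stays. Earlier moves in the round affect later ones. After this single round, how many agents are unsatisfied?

3

Initially unsatisfied (in order): (2,0), (2,3), (3,0), (3,1).
  (2,0): no empty cell satisfies it; stays.
  (2,3): no empty cell satisfies it; stays.
  (3,0): no empty cell satisfies it; stays.
  (3,1) → (0,0).
Resulting grid:
S . S .
S S S .
N S S N
N . S S
Unsatisfied now: (2,0), (2,3), (3,0).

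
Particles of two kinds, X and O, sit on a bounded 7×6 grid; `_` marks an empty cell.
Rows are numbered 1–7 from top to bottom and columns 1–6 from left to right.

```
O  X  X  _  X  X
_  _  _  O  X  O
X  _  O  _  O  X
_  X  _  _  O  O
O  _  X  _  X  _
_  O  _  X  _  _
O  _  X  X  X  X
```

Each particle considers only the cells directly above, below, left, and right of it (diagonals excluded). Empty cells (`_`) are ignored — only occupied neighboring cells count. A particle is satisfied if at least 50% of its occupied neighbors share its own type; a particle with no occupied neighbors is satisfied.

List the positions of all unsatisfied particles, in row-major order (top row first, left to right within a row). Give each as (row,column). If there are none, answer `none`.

(1,1), (2,4), (2,5), (2,6), (3,5), (3,6), (5,5)

(1,1)O 0/1 ✗
(1,2)X 1/2 ✓
(1,3)X 1/1 ✓
(1,5)X 2/2 ✓
(1,6)X 1/2 ✓
(2,4)O 0/1 ✗
(2,5)X 1/4 ✗
(2,6)O 0/3 ✗
(3,1)X 0/0 ✓
(3,3)O 0/0 ✓
(3,5)O 1/3 ✗
(3,6)X 0/3 ✗
(4,2)X 0/0 ✓
(4,5)O 2/3 ✓
(4,6)O 1/2 ✓
(5,1)O 0/0 ✓
(5,3)X 0/0 ✓
(5,5)X 0/1 ✗
(6,2)O 0/0 ✓
(6,4)X 1/1 ✓
(7,1)O 0/0 ✓
(7,3)X 1/1 ✓
(7,4)X 3/3 ✓
(7,5)X 2/2 ✓
(7,6)X 1/1 ✓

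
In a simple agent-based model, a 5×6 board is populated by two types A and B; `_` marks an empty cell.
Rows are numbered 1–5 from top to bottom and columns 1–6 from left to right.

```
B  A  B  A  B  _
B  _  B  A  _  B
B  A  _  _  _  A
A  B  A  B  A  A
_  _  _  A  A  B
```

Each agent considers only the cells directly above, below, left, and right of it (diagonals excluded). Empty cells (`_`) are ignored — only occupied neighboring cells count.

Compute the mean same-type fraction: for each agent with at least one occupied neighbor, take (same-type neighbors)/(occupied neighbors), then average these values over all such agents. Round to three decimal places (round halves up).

0.310

Row 1: (1,1)B 1/2 · (1,2)A 0/2 · (1,3)B 1/3 · (1,4)A 1/3 · (1,5)B 0/1
Row 2: (2,1)B 2/2 · (2,3)B 1/2 · (2,4)A 1/2 · (2,6)B 0/1
Row 3: (3,1)B 1/3 · (3,2)A 0/2 · (3,6)A 1/2
Row 4: (4,1)A 0/2 · (4,2)B 0/3 · (4,3)A 0/2 · (4,4)B 0/3 · (4,5)A 2/3 · (4,6)A 2/3
Row 5: (5,4)A 1/2 · (5,5)A 2/3 · (5,6)B 0/2
Sum over 21 agents: 1/2 + 0/2 + 1/3 + 1/3 + 0/1 + 2/2 + 1/2 + 1/2 + 0/1 + 1/3 + 0/2 + 1/2 + 0/2 + 0/3 + 0/2 + 0/3 + 2/3 + 2/3 + 1/2 + 2/3 + 0/2 = 13/2; mean = 13/2 ÷ 21 = 13/42 = 0.309523… → 0.310.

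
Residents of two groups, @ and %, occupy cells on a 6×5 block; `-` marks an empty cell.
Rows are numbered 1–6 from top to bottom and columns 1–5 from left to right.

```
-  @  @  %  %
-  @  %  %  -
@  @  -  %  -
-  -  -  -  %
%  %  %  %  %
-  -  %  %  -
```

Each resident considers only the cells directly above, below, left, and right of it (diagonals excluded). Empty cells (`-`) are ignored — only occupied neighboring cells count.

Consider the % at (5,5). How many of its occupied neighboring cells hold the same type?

Occupied neighbors of (5,5): (4,5)=%, (5,4)=%.
Same type (%): 2 of 2.

2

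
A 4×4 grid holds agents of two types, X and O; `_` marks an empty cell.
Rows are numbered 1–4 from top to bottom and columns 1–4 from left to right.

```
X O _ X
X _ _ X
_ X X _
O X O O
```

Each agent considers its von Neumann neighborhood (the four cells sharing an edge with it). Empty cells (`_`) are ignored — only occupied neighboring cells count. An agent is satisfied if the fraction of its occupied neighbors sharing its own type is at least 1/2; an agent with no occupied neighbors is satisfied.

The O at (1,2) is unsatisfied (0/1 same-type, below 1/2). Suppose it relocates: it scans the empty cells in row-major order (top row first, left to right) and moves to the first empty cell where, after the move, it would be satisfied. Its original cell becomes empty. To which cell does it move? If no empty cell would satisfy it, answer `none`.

none

Vacating (1,2). Empty cells in order:
  (1,3): 0/1 same-type → still unsatisfied.
  (2,2): 0/2 same-type → still unsatisfied.
  (2,3): 0/2 same-type → still unsatisfied.
  (3,1): 1/3 same-type → still unsatisfied.
  (3,4): 1/3 same-type → still unsatisfied.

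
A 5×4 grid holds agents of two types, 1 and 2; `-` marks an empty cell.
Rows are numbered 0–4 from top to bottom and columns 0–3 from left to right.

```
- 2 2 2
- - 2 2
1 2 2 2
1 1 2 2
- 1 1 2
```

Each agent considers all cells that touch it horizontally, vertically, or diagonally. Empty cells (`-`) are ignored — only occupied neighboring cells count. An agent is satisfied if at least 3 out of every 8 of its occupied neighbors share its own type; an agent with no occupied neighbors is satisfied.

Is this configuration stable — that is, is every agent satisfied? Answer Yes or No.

Row 0: (0,1)2 2/2 ok · (0,2)2 4/4 ok · (0,3)2 3/3 ok
Row 1: (1,2)2 7/7 ok · (1,3)2 5/5 ok
Row 2: (2,0)1 2/3 ok · (2,1)2 3/6 ok · (2,2)2 6/7 ok · (2,3)2 5/5 ok
Row 3: (3,0)1 3/4 ok · (3,1)1 4/7 ok · (3,2)2 5/8 ok · (3,3)2 4/5 ok
Row 4: (4,1)1 3/4 ok · (4,2)1 2/5 ok · (4,3)2 2/3 ok
All meet the threshold, so the configuration is stable.

Yes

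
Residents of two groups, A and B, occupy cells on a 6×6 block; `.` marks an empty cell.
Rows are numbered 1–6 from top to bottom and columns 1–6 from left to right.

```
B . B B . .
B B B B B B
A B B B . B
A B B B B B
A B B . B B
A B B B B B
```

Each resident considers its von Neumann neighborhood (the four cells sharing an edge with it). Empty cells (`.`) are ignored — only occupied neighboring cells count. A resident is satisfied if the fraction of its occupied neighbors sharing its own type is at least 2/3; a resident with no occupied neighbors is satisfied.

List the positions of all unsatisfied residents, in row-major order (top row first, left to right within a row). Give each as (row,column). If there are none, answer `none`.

(3,1), (6,1)

Row 1: (1,1)B 1/1 ✓ · (1,3)B 2/2 ✓ · (1,4)B 2/2 ✓
Row 2: (2,1)B 2/3 ✓ · (2,2)B 3/3 ✓ · (2,3)B 4/4 ✓ · (2,4)B 4/4 ✓ · (2,5)B 2/2 ✓ · (2,6)B 2/2 ✓
Row 3: (3,1)A 1/3 ✗ · (3,2)B 3/4 ✓ · (3,3)B 4/4 ✓ · (3,4)B 3/3 ✓ · (3,6)B 2/2 ✓
Row 4: (4,1)A 2/3 ✓ · (4,2)B 3/4 ✓ · (4,3)B 4/4 ✓ · (4,4)B 3/3 ✓ · (4,5)B 3/3 ✓ · (4,6)B 3/3 ✓
Row 5: (5,1)A 2/3 ✓ · (5,2)B 3/4 ✓ · (5,3)B 3/3 ✓ · (5,5)B 3/3 ✓ · (5,6)B 3/3 ✓
Row 6: (6,1)A 1/2 ✗ · (6,2)B 2/3 ✓ · (6,3)B 3/3 ✓ · (6,4)B 2/2 ✓ · (6,5)B 3/3 ✓ · (6,6)B 2/2 ✓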